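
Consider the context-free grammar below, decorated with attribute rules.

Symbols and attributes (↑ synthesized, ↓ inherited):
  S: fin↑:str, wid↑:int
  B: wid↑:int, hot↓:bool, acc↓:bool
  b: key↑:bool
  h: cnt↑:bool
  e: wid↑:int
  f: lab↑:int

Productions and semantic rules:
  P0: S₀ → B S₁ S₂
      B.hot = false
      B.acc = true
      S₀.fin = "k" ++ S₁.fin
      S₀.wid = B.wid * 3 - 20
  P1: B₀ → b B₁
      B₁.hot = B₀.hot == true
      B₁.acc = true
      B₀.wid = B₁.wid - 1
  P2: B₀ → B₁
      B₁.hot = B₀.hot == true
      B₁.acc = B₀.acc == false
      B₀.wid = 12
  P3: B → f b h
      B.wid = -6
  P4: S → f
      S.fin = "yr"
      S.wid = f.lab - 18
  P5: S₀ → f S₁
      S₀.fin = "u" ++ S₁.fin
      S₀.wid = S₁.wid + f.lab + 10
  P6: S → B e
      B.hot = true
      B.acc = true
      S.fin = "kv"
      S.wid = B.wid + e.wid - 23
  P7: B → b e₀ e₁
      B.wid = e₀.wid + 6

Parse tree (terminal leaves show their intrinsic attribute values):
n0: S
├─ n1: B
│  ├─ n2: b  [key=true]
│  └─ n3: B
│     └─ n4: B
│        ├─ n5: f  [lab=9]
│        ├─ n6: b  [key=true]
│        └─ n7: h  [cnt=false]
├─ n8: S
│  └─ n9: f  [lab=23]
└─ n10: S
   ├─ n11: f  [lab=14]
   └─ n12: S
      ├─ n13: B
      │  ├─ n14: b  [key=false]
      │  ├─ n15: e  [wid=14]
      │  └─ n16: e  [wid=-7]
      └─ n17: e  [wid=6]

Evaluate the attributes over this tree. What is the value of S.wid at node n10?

1. n1.hot = false  [false]
2. n1.acc = true  [true]
3. n2.key = true  [terminal]
4. n3.hot = false  [B₀.hot == true]
5. n3.acc = true  [true]
6. n4.hot = false  [B₀.hot == true]
7. n4.acc = false  [B₀.acc == false]
8. n5.lab = 9  [terminal]
9. n6.key = true  [terminal]
10. n7.cnt = false  [terminal]
11. n4.wid = -6  [-6]
12. n3.wid = 12  [12]
13. n1.wid = 11  [B₁.wid - 1]
14. n9.lab = 23  [terminal]
15. n8.fin = "yr"  ["yr"]
16. n8.wid = 5  [f.lab - 18]
17. n11.lab = 14  [terminal]
18. n13.hot = true  [true]
19. n13.acc = true  [true]
20. n14.key = false  [terminal]
21. n15.wid = 14  [terminal]
22. n16.wid = -7  [terminal]
23. n13.wid = 20  [e₀.wid + 6]
24. n17.wid = 6  [terminal]
25. n12.fin = "kv"  ["kv"]
26. n12.wid = 3  [B.wid + e.wid - 23]
27. n10.fin = "ukv"  ["u" ++ S₁.fin]
28. n10.wid = 27  [S₁.wid + f.lab + 10]
29. n0.fin = "kyr"  ["k" ++ S₁.fin]
30. n0.wid = 13  [B.wid * 3 - 20]

27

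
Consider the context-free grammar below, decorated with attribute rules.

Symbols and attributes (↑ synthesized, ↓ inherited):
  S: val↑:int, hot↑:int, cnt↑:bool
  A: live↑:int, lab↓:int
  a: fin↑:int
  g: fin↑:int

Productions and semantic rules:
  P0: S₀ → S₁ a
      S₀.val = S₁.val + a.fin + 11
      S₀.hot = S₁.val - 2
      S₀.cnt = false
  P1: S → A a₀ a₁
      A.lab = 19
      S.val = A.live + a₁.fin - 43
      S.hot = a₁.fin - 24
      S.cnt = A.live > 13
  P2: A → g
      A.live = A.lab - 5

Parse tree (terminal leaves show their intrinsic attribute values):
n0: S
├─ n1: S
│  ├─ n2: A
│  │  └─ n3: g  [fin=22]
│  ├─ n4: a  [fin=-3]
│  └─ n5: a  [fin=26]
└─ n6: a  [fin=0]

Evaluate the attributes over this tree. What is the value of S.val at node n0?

8

1. n2.lab = 19  [19]
2. n3.fin = 22  [terminal]
3. n2.live = 14  [A.lab - 5]
4. n4.fin = -3  [terminal]
5. n5.fin = 26  [terminal]
6. n1.val = -3  [A.live + a₁.fin - 43]
7. n1.hot = 2  [a₁.fin - 24]
8. n1.cnt = true  [A.live > 13]
9. n6.fin = 0  [terminal]
10. n0.val = 8  [S₁.val + a.fin + 11]
11. n0.hot = -5  [S₁.val - 2]
12. n0.cnt = false  [false]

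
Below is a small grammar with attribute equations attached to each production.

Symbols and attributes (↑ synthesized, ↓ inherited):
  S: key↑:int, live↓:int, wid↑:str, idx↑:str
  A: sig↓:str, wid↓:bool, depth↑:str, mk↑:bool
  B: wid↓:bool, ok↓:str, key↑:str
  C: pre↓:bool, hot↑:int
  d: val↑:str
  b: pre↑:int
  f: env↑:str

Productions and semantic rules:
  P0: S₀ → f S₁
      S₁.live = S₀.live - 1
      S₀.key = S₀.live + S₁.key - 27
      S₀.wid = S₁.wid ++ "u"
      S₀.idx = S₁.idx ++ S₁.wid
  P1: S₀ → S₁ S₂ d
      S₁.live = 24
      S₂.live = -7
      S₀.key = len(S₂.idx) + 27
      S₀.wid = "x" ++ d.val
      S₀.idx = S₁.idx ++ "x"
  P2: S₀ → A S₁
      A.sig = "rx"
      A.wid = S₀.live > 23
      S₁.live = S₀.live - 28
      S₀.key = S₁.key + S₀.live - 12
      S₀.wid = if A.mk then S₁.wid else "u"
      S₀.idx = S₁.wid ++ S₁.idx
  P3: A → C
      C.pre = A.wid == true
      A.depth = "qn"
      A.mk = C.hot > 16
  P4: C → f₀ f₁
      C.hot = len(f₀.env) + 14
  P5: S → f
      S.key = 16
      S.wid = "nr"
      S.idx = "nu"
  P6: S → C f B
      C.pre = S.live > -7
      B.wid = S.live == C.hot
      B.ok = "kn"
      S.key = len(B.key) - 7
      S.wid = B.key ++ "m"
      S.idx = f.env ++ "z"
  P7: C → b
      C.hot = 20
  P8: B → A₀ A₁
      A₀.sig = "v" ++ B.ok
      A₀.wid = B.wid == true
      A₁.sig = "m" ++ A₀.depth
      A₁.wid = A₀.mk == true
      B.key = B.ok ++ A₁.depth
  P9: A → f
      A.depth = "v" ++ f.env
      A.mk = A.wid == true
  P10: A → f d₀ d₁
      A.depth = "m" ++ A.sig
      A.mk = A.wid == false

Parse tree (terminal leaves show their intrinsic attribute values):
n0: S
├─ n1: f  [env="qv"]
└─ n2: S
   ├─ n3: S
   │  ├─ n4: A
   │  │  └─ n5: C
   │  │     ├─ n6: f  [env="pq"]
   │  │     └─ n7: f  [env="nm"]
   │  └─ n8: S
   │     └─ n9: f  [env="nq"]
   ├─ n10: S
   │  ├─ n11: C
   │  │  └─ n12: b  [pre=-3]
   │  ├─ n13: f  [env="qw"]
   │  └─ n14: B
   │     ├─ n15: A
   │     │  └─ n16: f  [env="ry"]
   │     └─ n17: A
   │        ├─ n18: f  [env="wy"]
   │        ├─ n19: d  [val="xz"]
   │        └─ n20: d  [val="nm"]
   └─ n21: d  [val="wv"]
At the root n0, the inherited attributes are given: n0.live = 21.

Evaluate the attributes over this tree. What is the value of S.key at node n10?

1. n0.live = 21  [given at root]
2. n1.env = "qv"  [terminal]
3. n2.live = 20  [S₀.live - 1]
4. n3.live = 24  [24]
5. n4.sig = "rx"  ["rx"]
6. n4.wid = true  [S₀.live > 23]
7. n5.pre = true  [A.wid == true]
8. n6.env = "pq"  [terminal]
9. n7.env = "nm"  [terminal]
10. n5.hot = 16  [len(f₀.env) + 14]
11. n4.depth = "qn"  ["qn"]
12. n4.mk = false  [C.hot > 16]
13. n8.live = -4  [S₀.live - 28]
14. n9.env = "nq"  [terminal]
15. n8.key = 16  [16]
16. n8.wid = "nr"  ["nr"]
17. n8.idx = "nu"  ["nu"]
18. n3.key = 28  [S₁.key + S₀.live - 12]
19. n3.wid = "u"  [if A.mk then S₁.wid else "u"]
20. n3.idx = "nrnu"  [S₁.wid ++ S₁.idx]
21. n10.live = -7  [-7]
22. n11.pre = false  [S.live > -7]
23. n12.pre = -3  [terminal]
24. n11.hot = 20  [20]
25. n13.env = "qw"  [terminal]
26. n14.wid = false  [S.live == C.hot]
27. n14.ok = "kn"  ["kn"]
28. n15.sig = "vkn"  ["v" ++ B.ok]
29. n15.wid = false  [B.wid == true]
30. n16.env = "ry"  [terminal]
31. n15.depth = "vry"  ["v" ++ f.env]
32. n15.mk = false  [A.wid == true]
33. n17.sig = "mvry"  ["m" ++ A₀.depth]
34. n17.wid = false  [A₀.mk == true]
35. n18.env = "wy"  [terminal]
36. n19.val = "xz"  [terminal]
37. n20.val = "nm"  [terminal]
38. n17.depth = "mmvry"  ["m" ++ A.sig]
39. n17.mk = true  [A.wid == false]
40. n14.key = "knmmvry"  [B.ok ++ A₁.depth]
41. n10.key = 0  [len(B.key) - 7]
42. n10.wid = "knmmvrym"  [B.key ++ "m"]
43. n10.idx = "qwz"  [f.env ++ "z"]
44. n21.val = "wv"  [terminal]
45. n2.key = 30  [len(S₂.idx) + 27]
46. n2.wid = "xwv"  ["x" ++ d.val]
47. n2.idx = "nrnux"  [S₁.idx ++ "x"]
48. n0.key = 24  [S₀.live + S₁.key - 27]
49. n0.wid = "xwvu"  [S₁.wid ++ "u"]
50. n0.idx = "nrnuxxwv"  [S₁.idx ++ S₁.wid]

0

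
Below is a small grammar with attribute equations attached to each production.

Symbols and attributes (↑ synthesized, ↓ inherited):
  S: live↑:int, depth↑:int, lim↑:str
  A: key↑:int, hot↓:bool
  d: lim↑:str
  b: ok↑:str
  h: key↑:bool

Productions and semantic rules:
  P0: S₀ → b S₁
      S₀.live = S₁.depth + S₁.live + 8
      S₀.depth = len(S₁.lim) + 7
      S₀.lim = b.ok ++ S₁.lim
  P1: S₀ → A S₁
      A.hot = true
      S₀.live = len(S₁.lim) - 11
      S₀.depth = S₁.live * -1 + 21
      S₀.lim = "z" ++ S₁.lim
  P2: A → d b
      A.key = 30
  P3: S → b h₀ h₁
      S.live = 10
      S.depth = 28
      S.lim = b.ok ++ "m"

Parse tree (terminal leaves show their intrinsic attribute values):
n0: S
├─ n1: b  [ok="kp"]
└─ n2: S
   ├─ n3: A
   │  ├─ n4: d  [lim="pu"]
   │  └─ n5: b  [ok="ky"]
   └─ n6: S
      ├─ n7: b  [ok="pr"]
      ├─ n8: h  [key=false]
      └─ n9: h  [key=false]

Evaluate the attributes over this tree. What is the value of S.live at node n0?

11

1. n1.ok = "kp"  [terminal]
2. n3.hot = true  [true]
3. n4.lim = "pu"  [terminal]
4. n5.ok = "ky"  [terminal]
5. n3.key = 30  [30]
6. n7.ok = "pr"  [terminal]
7. n8.key = false  [terminal]
8. n9.key = false  [terminal]
9. n6.live = 10  [10]
10. n6.depth = 28  [28]
11. n6.lim = "prm"  [b.ok ++ "m"]
12. n2.live = -8  [len(S₁.lim) - 11]
13. n2.depth = 11  [S₁.live * -1 + 21]
14. n2.lim = "zprm"  ["z" ++ S₁.lim]
15. n0.live = 11  [S₁.depth + S₁.live + 8]
16. n0.depth = 11  [len(S₁.lim) + 7]
17. n0.lim = "kpzprm"  [b.ok ++ S₁.lim]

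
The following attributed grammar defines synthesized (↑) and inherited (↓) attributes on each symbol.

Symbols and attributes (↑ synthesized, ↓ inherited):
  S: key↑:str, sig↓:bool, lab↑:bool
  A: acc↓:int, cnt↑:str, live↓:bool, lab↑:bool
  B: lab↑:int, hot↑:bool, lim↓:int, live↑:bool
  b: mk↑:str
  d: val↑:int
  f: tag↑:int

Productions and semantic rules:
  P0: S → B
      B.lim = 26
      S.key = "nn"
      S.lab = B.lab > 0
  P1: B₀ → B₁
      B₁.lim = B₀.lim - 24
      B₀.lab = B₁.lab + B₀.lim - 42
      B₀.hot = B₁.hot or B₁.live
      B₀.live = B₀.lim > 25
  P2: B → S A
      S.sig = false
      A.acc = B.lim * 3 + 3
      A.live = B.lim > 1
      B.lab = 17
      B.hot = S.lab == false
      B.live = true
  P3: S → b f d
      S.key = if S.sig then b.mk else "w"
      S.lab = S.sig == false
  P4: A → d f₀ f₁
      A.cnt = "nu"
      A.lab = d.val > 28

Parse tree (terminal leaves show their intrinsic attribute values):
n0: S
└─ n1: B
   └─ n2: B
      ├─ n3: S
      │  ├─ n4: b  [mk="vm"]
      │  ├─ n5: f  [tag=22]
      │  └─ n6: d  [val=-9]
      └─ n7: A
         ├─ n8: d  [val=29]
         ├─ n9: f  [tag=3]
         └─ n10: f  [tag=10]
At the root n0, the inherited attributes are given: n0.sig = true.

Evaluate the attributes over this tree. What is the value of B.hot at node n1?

true

1. n0.sig = true  [given at root]
2. n1.lim = 26  [26]
3. n2.lim = 2  [B₀.lim - 24]
4. n3.sig = false  [false]
5. n4.mk = "vm"  [terminal]
6. n5.tag = 22  [terminal]
7. n6.val = -9  [terminal]
8. n3.key = "w"  [if S.sig then b.mk else "w"]
9. n3.lab = true  [S.sig == false]
10. n7.acc = 9  [B.lim * 3 + 3]
11. n7.live = true  [B.lim > 1]
12. n8.val = 29  [terminal]
13. n9.tag = 3  [terminal]
14. n10.tag = 10  [terminal]
15. n7.cnt = "nu"  ["nu"]
16. n7.lab = true  [d.val > 28]
17. n2.lab = 17  [17]
18. n2.hot = false  [S.lab == false]
19. n2.live = true  [true]
20. n1.lab = 1  [B₁.lab + B₀.lim - 42]
21. n1.hot = true  [B₁.hot or B₁.live]
22. n1.live = true  [B₀.lim > 25]
23. n0.key = "nn"  ["nn"]
24. n0.lab = true  [B.lab > 0]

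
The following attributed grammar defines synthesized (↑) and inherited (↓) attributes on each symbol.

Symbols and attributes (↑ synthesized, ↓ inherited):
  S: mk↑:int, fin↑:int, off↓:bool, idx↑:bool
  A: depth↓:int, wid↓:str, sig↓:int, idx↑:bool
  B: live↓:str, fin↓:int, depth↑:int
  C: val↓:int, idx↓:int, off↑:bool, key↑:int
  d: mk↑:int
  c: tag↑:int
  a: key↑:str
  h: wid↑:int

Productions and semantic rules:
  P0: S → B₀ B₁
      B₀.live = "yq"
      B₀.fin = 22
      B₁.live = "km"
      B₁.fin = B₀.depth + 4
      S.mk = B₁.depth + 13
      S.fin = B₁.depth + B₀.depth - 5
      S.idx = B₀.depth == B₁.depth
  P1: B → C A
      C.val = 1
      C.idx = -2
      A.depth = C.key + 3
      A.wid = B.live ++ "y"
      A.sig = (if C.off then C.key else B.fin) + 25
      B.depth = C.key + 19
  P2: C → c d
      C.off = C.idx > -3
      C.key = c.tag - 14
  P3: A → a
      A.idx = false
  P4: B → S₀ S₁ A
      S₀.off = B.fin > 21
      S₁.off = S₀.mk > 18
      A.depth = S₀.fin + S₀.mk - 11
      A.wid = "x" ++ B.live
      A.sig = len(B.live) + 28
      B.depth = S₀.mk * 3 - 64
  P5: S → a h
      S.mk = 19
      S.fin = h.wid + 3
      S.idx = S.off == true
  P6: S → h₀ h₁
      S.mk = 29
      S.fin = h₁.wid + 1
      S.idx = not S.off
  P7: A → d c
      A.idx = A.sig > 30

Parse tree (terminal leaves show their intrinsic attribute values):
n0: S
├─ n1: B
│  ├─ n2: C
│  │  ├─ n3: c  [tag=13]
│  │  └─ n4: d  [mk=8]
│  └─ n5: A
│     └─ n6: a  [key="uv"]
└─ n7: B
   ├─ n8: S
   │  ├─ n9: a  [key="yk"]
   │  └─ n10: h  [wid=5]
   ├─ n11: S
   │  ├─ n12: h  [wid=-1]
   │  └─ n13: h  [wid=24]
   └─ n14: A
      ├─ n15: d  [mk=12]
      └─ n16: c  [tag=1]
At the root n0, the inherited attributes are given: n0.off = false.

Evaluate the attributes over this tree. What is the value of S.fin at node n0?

1. n0.off = false  [given at root]
2. n1.live = "yq"  ["yq"]
3. n1.fin = 22  [22]
4. n2.val = 1  [1]
5. n2.idx = -2  [-2]
6. n3.tag = 13  [terminal]
7. n4.mk = 8  [terminal]
8. n2.off = true  [C.idx > -3]
9. n2.key = -1  [c.tag - 14]
10. n5.depth = 2  [C.key + 3]
11. n5.wid = "yqy"  [B.live ++ "y"]
12. n5.sig = 24  [(if C.off then C.key else B.fin) + 25]
13. n6.key = "uv"  [terminal]
14. n5.idx = false  [false]
15. n1.depth = 18  [C.key + 19]
16. n7.live = "km"  ["km"]
17. n7.fin = 22  [B₀.depth + 4]
18. n8.off = true  [B.fin > 21]
19. n9.key = "yk"  [terminal]
20. n10.wid = 5  [terminal]
21. n8.mk = 19  [19]
22. n8.fin = 8  [h.wid + 3]
23. n8.idx = true  [S.off == true]
24. n11.off = true  [S₀.mk > 18]
25. n12.wid = -1  [terminal]
26. n13.wid = 24  [terminal]
27. n11.mk = 29  [29]
28. n11.fin = 25  [h₁.wid + 1]
29. n11.idx = false  [not S.off]
30. n14.depth = 16  [S₀.fin + S₀.mk - 11]
31. n14.wid = "xkm"  ["x" ++ B.live]
32. n14.sig = 30  [len(B.live) + 28]
33. n15.mk = 12  [terminal]
34. n16.tag = 1  [terminal]
35. n14.idx = false  [A.sig > 30]
36. n7.depth = -7  [S₀.mk * 3 - 64]
37. n0.mk = 6  [B₁.depth + 13]
38. n0.fin = 6  [B₁.depth + B₀.depth - 5]
39. n0.idx = false  [B₀.depth == B₁.depth]

6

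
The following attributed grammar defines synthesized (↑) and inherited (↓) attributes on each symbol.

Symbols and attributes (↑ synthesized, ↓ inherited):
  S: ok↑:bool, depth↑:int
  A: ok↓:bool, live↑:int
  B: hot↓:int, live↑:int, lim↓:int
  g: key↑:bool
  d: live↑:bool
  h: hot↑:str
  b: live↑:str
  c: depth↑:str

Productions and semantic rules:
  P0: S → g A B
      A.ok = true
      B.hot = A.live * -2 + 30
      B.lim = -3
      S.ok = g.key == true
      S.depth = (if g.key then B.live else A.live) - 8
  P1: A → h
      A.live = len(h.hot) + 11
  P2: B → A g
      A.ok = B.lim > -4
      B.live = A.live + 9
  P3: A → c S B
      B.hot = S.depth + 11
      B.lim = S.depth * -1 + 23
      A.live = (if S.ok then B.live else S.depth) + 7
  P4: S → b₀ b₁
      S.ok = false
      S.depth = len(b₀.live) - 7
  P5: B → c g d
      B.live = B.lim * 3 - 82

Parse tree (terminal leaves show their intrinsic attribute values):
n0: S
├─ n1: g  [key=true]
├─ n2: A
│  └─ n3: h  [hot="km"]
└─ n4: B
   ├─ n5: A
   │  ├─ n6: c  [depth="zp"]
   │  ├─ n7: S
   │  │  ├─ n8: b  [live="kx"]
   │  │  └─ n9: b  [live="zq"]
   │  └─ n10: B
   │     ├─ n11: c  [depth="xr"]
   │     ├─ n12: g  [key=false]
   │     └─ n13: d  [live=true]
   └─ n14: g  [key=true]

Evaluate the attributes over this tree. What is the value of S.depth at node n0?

1. n1.key = true  [terminal]
2. n2.ok = true  [true]
3. n3.hot = "km"  [terminal]
4. n2.live = 13  [len(h.hot) + 11]
5. n4.hot = 4  [A.live * -2 + 30]
6. n4.lim = -3  [-3]
7. n5.ok = true  [B.lim > -4]
8. n6.depth = "zp"  [terminal]
9. n8.live = "kx"  [terminal]
10. n9.live = "zq"  [terminal]
11. n7.ok = false  [false]
12. n7.depth = -5  [len(b₀.live) - 7]
13. n10.hot = 6  [S.depth + 11]
14. n10.lim = 28  [S.depth * -1 + 23]
15. n11.depth = "xr"  [terminal]
16. n12.key = false  [terminal]
17. n13.live = true  [terminal]
18. n10.live = 2  [B.lim * 3 - 82]
19. n5.live = 2  [(if S.ok then B.live else S.depth) + 7]
20. n14.key = true  [terminal]
21. n4.live = 11  [A.live + 9]
22. n0.ok = true  [g.key == true]
23. n0.depth = 3  [(if g.key then B.live else A.live) - 8]

3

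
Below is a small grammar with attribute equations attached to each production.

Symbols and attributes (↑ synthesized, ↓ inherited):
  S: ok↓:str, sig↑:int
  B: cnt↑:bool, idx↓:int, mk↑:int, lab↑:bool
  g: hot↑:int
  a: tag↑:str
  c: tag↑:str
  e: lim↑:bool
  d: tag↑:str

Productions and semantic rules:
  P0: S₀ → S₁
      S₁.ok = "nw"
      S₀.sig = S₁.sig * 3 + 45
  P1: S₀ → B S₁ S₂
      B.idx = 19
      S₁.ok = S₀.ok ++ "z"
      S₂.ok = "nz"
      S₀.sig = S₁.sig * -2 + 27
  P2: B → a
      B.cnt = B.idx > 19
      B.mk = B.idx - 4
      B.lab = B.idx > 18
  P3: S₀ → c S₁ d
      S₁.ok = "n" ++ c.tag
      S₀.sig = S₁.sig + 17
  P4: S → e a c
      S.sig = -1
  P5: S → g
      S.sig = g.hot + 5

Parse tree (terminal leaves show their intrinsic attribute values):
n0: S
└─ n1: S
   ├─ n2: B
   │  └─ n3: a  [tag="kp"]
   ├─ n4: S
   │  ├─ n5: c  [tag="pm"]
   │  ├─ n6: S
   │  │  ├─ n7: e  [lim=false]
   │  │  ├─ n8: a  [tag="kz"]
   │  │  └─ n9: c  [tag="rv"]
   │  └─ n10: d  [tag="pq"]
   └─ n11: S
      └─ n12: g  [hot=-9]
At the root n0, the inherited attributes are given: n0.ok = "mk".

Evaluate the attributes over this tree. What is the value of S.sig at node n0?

30

1. n0.ok = "mk"  [given at root]
2. n1.ok = "nw"  ["nw"]
3. n2.idx = 19  [19]
4. n3.tag = "kp"  [terminal]
5. n2.cnt = false  [B.idx > 19]
6. n2.mk = 15  [B.idx - 4]
7. n2.lab = true  [B.idx > 18]
8. n4.ok = "nwz"  [S₀.ok ++ "z"]
9. n5.tag = "pm"  [terminal]
10. n6.ok = "npm"  ["n" ++ c.tag]
11. n7.lim = false  [terminal]
12. n8.tag = "kz"  [terminal]
13. n9.tag = "rv"  [terminal]
14. n6.sig = -1  [-1]
15. n10.tag = "pq"  [terminal]
16. n4.sig = 16  [S₁.sig + 17]
17. n11.ok = "nz"  ["nz"]
18. n12.hot = -9  [terminal]
19. n11.sig = -4  [g.hot + 5]
20. n1.sig = -5  [S₁.sig * -2 + 27]
21. n0.sig = 30  [S₁.sig * 3 + 45]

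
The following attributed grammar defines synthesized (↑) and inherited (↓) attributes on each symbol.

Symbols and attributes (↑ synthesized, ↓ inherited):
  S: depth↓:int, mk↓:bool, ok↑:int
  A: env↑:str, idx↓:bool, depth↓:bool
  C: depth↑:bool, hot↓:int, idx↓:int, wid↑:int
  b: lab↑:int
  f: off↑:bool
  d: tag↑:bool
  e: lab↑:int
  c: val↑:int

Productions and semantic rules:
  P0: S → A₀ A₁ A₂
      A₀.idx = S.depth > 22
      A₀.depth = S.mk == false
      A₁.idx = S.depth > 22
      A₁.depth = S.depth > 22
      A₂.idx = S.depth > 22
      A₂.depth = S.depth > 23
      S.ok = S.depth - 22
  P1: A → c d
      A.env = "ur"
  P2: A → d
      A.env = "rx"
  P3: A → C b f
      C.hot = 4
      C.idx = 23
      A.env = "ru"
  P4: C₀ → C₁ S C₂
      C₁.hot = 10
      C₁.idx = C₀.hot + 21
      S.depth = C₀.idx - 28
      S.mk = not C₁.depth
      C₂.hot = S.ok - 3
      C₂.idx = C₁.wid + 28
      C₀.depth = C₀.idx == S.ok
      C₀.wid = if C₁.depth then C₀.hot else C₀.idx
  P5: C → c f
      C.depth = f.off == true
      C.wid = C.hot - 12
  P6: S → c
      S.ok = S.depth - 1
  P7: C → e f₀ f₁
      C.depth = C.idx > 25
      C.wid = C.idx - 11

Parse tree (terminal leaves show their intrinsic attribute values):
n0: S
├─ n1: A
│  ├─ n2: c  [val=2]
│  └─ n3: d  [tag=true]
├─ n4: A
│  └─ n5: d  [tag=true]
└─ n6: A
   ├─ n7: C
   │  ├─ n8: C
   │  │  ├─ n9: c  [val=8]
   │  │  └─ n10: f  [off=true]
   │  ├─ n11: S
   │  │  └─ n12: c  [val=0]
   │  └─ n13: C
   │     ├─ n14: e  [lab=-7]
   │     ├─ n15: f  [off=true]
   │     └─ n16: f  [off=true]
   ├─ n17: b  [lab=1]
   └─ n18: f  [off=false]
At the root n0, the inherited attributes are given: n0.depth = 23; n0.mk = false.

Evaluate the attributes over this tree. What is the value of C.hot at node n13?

-9

1. n0.depth = 23  [given at root]
2. n0.mk = false  [given at root]
3. n1.idx = true  [S.depth > 22]
4. n1.depth = true  [S.mk == false]
5. n2.val = 2  [terminal]
6. n3.tag = true  [terminal]
7. n1.env = "ur"  ["ur"]
8. n4.idx = true  [S.depth > 22]
9. n4.depth = true  [S.depth > 22]
10. n5.tag = true  [terminal]
11. n4.env = "rx"  ["rx"]
12. n6.idx = true  [S.depth > 22]
13. n6.depth = false  [S.depth > 23]
14. n7.hot = 4  [4]
15. n7.idx = 23  [23]
16. n8.hot = 10  [10]
17. n8.idx = 25  [C₀.hot + 21]
18. n9.val = 8  [terminal]
19. n10.off = true  [terminal]
20. n8.depth = true  [f.off == true]
21. n8.wid = -2  [C.hot - 12]
22. n11.depth = -5  [C₀.idx - 28]
23. n11.mk = false  [not C₁.depth]
24. n12.val = 0  [terminal]
25. n11.ok = -6  [S.depth - 1]
26. n13.hot = -9  [S.ok - 3]
27. n13.idx = 26  [C₁.wid + 28]
28. n14.lab = -7  [terminal]
29. n15.off = true  [terminal]
30. n16.off = true  [terminal]
31. n13.depth = true  [C.idx > 25]
32. n13.wid = 15  [C.idx - 11]
33. n7.depth = false  [C₀.idx == S.ok]
34. n7.wid = 4  [if C₁.depth then C₀.hot else C₀.idx]
35. n17.lab = 1  [terminal]
36. n18.off = false  [terminal]
37. n6.env = "ru"  ["ru"]
38. n0.ok = 1  [S.depth - 22]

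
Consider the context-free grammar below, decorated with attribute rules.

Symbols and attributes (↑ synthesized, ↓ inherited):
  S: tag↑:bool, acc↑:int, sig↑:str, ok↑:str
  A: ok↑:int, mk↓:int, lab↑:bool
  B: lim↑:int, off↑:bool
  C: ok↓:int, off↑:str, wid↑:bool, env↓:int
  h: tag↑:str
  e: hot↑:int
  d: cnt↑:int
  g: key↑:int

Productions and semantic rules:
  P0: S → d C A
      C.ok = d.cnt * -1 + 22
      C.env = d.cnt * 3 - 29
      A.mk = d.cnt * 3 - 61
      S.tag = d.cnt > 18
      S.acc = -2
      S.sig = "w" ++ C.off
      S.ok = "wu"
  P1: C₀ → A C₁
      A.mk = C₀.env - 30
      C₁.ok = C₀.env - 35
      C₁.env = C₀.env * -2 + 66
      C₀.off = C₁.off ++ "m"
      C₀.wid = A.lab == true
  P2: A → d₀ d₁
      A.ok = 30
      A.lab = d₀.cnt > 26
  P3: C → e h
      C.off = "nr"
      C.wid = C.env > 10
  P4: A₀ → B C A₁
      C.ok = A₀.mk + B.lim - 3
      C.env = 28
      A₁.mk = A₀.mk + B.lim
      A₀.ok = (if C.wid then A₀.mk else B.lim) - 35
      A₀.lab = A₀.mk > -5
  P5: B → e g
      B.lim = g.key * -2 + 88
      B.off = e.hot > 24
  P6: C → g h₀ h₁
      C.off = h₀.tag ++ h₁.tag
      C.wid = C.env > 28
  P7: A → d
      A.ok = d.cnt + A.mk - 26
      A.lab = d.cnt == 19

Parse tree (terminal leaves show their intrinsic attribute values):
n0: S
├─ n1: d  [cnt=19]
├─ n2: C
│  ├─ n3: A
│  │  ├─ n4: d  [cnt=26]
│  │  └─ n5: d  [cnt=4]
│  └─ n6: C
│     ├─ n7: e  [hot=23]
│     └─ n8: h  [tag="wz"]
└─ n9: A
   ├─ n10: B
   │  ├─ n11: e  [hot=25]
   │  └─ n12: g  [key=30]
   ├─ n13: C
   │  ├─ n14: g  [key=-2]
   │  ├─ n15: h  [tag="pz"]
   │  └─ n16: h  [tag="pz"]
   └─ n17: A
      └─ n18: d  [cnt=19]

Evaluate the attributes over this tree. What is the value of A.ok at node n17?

17

1. n1.cnt = 19  [terminal]
2. n2.ok = 3  [d.cnt * -1 + 22]
3. n2.env = 28  [d.cnt * 3 - 29]
4. n3.mk = -2  [C₀.env - 30]
5. n4.cnt = 26  [terminal]
6. n5.cnt = 4  [terminal]
7. n3.ok = 30  [30]
8. n3.lab = false  [d₀.cnt > 26]
9. n6.ok = -7  [C₀.env - 35]
10. n6.env = 10  [C₀.env * -2 + 66]
11. n7.hot = 23  [terminal]
12. n8.tag = "wz"  [terminal]
13. n6.off = "nr"  ["nr"]
14. n6.wid = false  [C.env > 10]
15. n2.off = "nrm"  [C₁.off ++ "m"]
16. n2.wid = false  [A.lab == true]
17. n9.mk = -4  [d.cnt * 3 - 61]
18. n11.hot = 25  [terminal]
19. n12.key = 30  [terminal]
20. n10.lim = 28  [g.key * -2 + 88]
21. n10.off = true  [e.hot > 24]
22. n13.ok = 21  [A₀.mk + B.lim - 3]
23. n13.env = 28  [28]
24. n14.key = -2  [terminal]
25. n15.tag = "pz"  [terminal]
26. n16.tag = "pz"  [terminal]
27. n13.off = "pzpz"  [h₀.tag ++ h₁.tag]
28. n13.wid = false  [C.env > 28]
29. n17.mk = 24  [A₀.mk + B.lim]
30. n18.cnt = 19  [terminal]
31. n17.ok = 17  [d.cnt + A.mk - 26]
32. n17.lab = true  [d.cnt == 19]
33. n9.ok = -7  [(if C.wid then A₀.mk else B.lim) - 35]
34. n9.lab = true  [A₀.mk > -5]
35. n0.tag = true  [d.cnt > 18]
36. n0.acc = -2  [-2]
37. n0.sig = "wnrm"  ["w" ++ C.off]
38. n0.ok = "wu"  ["wu"]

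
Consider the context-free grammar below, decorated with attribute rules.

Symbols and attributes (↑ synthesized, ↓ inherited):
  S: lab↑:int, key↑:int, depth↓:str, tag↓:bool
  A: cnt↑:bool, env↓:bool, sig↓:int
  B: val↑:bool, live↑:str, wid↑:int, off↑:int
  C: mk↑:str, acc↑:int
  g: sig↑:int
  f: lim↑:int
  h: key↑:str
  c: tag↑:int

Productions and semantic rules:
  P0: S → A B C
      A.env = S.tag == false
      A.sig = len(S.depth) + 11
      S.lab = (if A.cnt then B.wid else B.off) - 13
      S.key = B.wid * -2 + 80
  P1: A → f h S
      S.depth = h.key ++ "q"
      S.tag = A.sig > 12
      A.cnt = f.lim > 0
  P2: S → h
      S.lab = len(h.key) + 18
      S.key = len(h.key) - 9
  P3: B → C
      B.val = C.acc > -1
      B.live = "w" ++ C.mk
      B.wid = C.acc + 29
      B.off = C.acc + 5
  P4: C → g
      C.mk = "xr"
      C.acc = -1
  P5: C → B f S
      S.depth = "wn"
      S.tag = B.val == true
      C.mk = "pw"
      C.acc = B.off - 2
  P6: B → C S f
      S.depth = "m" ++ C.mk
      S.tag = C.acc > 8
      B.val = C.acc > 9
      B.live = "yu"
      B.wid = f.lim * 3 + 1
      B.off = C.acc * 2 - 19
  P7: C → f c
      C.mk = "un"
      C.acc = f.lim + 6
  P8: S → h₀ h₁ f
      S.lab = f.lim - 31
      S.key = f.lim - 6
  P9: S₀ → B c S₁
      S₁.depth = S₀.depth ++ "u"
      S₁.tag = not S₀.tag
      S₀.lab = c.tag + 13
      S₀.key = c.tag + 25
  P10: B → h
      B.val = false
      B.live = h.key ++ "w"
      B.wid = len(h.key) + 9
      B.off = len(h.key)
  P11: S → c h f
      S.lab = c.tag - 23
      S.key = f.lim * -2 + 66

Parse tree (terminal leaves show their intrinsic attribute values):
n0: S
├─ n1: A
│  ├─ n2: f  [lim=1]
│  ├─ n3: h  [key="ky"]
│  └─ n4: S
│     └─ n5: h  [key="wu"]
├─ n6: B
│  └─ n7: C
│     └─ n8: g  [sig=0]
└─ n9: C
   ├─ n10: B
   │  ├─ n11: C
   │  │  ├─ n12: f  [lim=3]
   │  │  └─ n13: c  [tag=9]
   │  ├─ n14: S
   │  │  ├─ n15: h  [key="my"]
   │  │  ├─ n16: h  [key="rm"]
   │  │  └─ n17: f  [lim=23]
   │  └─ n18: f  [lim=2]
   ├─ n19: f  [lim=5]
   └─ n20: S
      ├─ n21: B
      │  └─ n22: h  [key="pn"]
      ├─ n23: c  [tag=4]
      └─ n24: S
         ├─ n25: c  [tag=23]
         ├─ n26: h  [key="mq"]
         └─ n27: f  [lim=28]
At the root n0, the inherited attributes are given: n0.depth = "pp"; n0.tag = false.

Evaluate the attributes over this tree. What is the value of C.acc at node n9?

1. n0.depth = "pp"  [given at root]
2. n0.tag = false  [given at root]
3. n1.env = true  [S.tag == false]
4. n1.sig = 13  [len(S.depth) + 11]
5. n2.lim = 1  [terminal]
6. n3.key = "ky"  [terminal]
7. n4.depth = "kyq"  [h.key ++ "q"]
8. n4.tag = true  [A.sig > 12]
9. n5.key = "wu"  [terminal]
10. n4.lab = 20  [len(h.key) + 18]
11. n4.key = -7  [len(h.key) - 9]
12. n1.cnt = true  [f.lim > 0]
13. n8.sig = 0  [terminal]
14. n7.mk = "xr"  ["xr"]
15. n7.acc = -1  [-1]
16. n6.val = false  [C.acc > -1]
17. n6.live = "wxr"  ["w" ++ C.mk]
18. n6.wid = 28  [C.acc + 29]
19. n6.off = 4  [C.acc + 5]
20. n12.lim = 3  [terminal]
21. n13.tag = 9  [terminal]
22. n11.mk = "un"  ["un"]
23. n11.acc = 9  [f.lim + 6]
24. n14.depth = "mun"  ["m" ++ C.mk]
25. n14.tag = true  [C.acc > 8]
26. n15.key = "my"  [terminal]
27. n16.key = "rm"  [terminal]
28. n17.lim = 23  [terminal]
29. n14.lab = -8  [f.lim - 31]
30. n14.key = 17  [f.lim - 6]
31. n18.lim = 2  [terminal]
32. n10.val = false  [C.acc > 9]
33. n10.live = "yu"  ["yu"]
34. n10.wid = 7  [f.lim * 3 + 1]
35. n10.off = -1  [C.acc * 2 - 19]
36. n19.lim = 5  [terminal]
37. n20.depth = "wn"  ["wn"]
38. n20.tag = false  [B.val == true]
39. n22.key = "pn"  [terminal]
40. n21.val = false  [false]
41. n21.live = "pnw"  [h.key ++ "w"]
42. n21.wid = 11  [len(h.key) + 9]
43. n21.off = 2  [len(h.key)]
44. n23.tag = 4  [terminal]
45. n24.depth = "wnu"  [S₀.depth ++ "u"]
46. n24.tag = true  [not S₀.tag]
47. n25.tag = 23  [terminal]
48. n26.key = "mq"  [terminal]
49. n27.lim = 28  [terminal]
50. n24.lab = 0  [c.tag - 23]
51. n24.key = 10  [f.lim * -2 + 66]
52. n20.lab = 17  [c.tag + 13]
53. n20.key = 29  [c.tag + 25]
54. n9.mk = "pw"  ["pw"]
55. n9.acc = -3  [B.off - 2]
56. n0.lab = 15  [(if A.cnt then B.wid else B.off) - 13]
57. n0.key = 24  [B.wid * -2 + 80]

-3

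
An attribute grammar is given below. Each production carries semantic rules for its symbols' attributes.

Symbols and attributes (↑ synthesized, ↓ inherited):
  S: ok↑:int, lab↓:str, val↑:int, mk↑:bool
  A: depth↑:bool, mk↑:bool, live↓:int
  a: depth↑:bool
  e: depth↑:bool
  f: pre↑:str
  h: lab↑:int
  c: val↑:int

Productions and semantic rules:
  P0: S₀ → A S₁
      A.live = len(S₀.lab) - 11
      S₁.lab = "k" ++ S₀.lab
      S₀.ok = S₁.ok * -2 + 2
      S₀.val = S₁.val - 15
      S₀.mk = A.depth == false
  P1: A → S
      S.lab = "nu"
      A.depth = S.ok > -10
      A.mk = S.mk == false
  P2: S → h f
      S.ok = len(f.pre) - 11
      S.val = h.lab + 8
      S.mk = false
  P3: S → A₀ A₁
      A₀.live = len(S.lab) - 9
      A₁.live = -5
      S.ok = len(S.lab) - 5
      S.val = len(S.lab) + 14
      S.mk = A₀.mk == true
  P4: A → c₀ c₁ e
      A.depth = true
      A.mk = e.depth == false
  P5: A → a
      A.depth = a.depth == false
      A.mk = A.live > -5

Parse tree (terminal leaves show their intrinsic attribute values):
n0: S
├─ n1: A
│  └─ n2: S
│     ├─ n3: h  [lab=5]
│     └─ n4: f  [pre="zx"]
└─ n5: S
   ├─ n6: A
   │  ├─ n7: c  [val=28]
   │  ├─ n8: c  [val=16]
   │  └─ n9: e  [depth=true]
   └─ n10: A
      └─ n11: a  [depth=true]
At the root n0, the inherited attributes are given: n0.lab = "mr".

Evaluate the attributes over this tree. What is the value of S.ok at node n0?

1. n0.lab = "mr"  [given at root]
2. n1.live = -9  [len(S₀.lab) - 11]
3. n2.lab = "nu"  ["nu"]
4. n3.lab = 5  [terminal]
5. n4.pre = "zx"  [terminal]
6. n2.ok = -9  [len(f.pre) - 11]
7. n2.val = 13  [h.lab + 8]
8. n2.mk = false  [false]
9. n1.depth = true  [S.ok > -10]
10. n1.mk = true  [S.mk == false]
11. n5.lab = "kmr"  ["k" ++ S₀.lab]
12. n6.live = -6  [len(S.lab) - 9]
13. n7.val = 28  [terminal]
14. n8.val = 16  [terminal]
15. n9.depth = true  [terminal]
16. n6.depth = true  [true]
17. n6.mk = false  [e.depth == false]
18. n10.live = -5  [-5]
19. n11.depth = true  [terminal]
20. n10.depth = false  [a.depth == false]
21. n10.mk = false  [A.live > -5]
22. n5.ok = -2  [len(S.lab) - 5]
23. n5.val = 17  [len(S.lab) + 14]
24. n5.mk = false  [A₀.mk == true]
25. n0.ok = 6  [S₁.ok * -2 + 2]
26. n0.val = 2  [S₁.val - 15]
27. n0.mk = false  [A.depth == false]

6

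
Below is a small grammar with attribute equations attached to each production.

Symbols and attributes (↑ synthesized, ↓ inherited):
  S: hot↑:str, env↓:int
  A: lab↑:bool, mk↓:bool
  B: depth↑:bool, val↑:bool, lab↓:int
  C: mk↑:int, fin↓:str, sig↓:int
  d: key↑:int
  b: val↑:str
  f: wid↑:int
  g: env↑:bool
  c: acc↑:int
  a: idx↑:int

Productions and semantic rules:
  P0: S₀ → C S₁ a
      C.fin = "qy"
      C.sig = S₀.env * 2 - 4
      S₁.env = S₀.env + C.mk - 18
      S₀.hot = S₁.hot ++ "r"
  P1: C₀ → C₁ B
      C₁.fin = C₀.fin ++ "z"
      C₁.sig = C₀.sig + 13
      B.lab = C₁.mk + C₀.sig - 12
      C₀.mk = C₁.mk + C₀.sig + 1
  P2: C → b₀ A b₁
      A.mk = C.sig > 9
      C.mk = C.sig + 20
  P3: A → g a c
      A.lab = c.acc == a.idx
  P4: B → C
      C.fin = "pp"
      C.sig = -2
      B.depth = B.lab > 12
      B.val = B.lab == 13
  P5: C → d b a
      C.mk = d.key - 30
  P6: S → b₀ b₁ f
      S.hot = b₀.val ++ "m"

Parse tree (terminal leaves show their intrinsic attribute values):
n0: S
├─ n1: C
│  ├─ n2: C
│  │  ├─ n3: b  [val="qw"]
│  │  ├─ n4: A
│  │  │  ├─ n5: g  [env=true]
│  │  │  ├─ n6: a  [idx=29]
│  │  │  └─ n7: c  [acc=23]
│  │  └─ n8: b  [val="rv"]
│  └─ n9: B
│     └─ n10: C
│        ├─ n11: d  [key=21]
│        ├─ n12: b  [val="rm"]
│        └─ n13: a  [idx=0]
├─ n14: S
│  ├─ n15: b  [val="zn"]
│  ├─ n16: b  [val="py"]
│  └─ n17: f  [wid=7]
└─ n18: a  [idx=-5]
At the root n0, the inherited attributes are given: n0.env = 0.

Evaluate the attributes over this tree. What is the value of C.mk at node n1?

26

1. n0.env = 0  [given at root]
2. n1.fin = "qy"  ["qy"]
3. n1.sig = -4  [S₀.env * 2 - 4]
4. n2.fin = "qyz"  [C₀.fin ++ "z"]
5. n2.sig = 9  [C₀.sig + 13]
6. n3.val = "qw"  [terminal]
7. n4.mk = false  [C.sig > 9]
8. n5.env = true  [terminal]
9. n6.idx = 29  [terminal]
10. n7.acc = 23  [terminal]
11. n4.lab = false  [c.acc == a.idx]
12. n8.val = "rv"  [terminal]
13. n2.mk = 29  [C.sig + 20]
14. n9.lab = 13  [C₁.mk + C₀.sig - 12]
15. n10.fin = "pp"  ["pp"]
16. n10.sig = -2  [-2]
17. n11.key = 21  [terminal]
18. n12.val = "rm"  [terminal]
19. n13.idx = 0  [terminal]
20. n10.mk = -9  [d.key - 30]
21. n9.depth = true  [B.lab > 12]
22. n9.val = true  [B.lab == 13]
23. n1.mk = 26  [C₁.mk + C₀.sig + 1]
24. n14.env = 8  [S₀.env + C.mk - 18]
25. n15.val = "zn"  [terminal]
26. n16.val = "py"  [terminal]
27. n17.wid = 7  [terminal]
28. n14.hot = "znm"  [b₀.val ++ "m"]
29. n18.idx = -5  [terminal]
30. n0.hot = "znmr"  [S₁.hot ++ "r"]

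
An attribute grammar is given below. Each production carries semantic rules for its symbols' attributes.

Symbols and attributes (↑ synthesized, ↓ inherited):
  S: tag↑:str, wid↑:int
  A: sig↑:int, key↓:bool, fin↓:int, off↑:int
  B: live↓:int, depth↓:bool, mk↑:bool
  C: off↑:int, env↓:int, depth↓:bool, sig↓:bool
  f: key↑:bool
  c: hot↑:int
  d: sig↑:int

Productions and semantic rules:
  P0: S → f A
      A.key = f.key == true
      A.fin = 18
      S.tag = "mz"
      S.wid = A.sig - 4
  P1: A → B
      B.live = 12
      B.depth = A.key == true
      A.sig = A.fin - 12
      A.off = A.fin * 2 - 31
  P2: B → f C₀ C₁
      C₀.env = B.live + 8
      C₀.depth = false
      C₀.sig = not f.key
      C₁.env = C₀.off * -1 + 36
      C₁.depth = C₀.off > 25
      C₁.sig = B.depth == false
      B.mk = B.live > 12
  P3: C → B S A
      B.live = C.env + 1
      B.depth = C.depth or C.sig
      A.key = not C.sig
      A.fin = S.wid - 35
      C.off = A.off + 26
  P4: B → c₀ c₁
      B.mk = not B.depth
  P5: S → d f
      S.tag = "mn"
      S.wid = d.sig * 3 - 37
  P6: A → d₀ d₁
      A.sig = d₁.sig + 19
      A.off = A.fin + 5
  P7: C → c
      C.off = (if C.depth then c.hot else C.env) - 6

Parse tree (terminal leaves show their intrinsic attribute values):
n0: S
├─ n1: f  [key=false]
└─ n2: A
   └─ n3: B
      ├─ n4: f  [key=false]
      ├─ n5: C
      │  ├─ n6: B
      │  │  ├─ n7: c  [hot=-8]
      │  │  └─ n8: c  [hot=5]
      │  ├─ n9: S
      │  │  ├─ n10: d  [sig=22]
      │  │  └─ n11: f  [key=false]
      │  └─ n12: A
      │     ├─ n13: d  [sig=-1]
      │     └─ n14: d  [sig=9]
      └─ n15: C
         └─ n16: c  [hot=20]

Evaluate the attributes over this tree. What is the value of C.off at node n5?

25

1. n1.key = false  [terminal]
2. n2.key = false  [f.key == true]
3. n2.fin = 18  [18]
4. n3.live = 12  [12]
5. n3.depth = false  [A.key == true]
6. n4.key = false  [terminal]
7. n5.env = 20  [B.live + 8]
8. n5.depth = false  [false]
9. n5.sig = true  [not f.key]
10. n6.live = 21  [C.env + 1]
11. n6.depth = true  [C.depth or C.sig]
12. n7.hot = -8  [terminal]
13. n8.hot = 5  [terminal]
14. n6.mk = false  [not B.depth]
15. n10.sig = 22  [terminal]
16. n11.key = false  [terminal]
17. n9.tag = "mn"  ["mn"]
18. n9.wid = 29  [d.sig * 3 - 37]
19. n12.key = false  [not C.sig]
20. n12.fin = -6  [S.wid - 35]
21. n13.sig = -1  [terminal]
22. n14.sig = 9  [terminal]
23. n12.sig = 28  [d₁.sig + 19]
24. n12.off = -1  [A.fin + 5]
25. n5.off = 25  [A.off + 26]
26. n15.env = 11  [C₀.off * -1 + 36]
27. n15.depth = false  [C₀.off > 25]
28. n15.sig = true  [B.depth == false]
29. n16.hot = 20  [terminal]
30. n15.off = 5  [(if C.depth then c.hot else C.env) - 6]
31. n3.mk = false  [B.live > 12]
32. n2.sig = 6  [A.fin - 12]
33. n2.off = 5  [A.fin * 2 - 31]
34. n0.tag = "mz"  ["mz"]
35. n0.wid = 2  [A.sig - 4]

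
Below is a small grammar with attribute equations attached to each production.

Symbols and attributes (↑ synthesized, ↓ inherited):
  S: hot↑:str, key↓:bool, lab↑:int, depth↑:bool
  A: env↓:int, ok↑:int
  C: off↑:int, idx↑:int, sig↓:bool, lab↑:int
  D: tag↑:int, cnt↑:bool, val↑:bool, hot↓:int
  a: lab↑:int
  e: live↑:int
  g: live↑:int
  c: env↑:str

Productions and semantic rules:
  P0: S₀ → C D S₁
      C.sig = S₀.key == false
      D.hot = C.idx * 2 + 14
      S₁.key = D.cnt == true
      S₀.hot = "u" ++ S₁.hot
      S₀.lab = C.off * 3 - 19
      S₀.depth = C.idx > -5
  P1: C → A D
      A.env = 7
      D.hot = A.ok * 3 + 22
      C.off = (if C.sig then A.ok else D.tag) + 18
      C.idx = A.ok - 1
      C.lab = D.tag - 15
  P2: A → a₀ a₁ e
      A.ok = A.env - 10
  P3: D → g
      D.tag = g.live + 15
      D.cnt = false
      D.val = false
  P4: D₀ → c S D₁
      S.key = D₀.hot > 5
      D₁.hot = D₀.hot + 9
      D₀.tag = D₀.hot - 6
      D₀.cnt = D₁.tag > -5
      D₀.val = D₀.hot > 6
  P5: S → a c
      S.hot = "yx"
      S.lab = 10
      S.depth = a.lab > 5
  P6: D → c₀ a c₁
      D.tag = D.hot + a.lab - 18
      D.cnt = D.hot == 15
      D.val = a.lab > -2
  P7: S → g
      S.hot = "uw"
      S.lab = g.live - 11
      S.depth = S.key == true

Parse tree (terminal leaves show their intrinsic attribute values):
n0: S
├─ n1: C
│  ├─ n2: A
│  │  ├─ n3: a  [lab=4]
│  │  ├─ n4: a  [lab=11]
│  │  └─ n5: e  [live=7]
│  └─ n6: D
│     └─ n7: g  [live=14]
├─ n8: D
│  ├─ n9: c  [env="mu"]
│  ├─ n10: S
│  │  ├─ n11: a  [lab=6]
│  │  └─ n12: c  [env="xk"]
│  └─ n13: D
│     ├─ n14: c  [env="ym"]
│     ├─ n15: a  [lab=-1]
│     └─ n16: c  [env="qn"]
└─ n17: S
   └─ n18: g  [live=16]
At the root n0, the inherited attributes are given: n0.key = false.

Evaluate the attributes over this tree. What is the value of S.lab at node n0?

26

1. n0.key = false  [given at root]
2. n1.sig = true  [S₀.key == false]
3. n2.env = 7  [7]
4. n3.lab = 4  [terminal]
5. n4.lab = 11  [terminal]
6. n5.live = 7  [terminal]
7. n2.ok = -3  [A.env - 10]
8. n6.hot = 13  [A.ok * 3 + 22]
9. n7.live = 14  [terminal]
10. n6.tag = 29  [g.live + 15]
11. n6.cnt = false  [false]
12. n6.val = false  [false]
13. n1.off = 15  [(if C.sig then A.ok else D.tag) + 18]
14. n1.idx = -4  [A.ok - 1]
15. n1.lab = 14  [D.tag - 15]
16. n8.hot = 6  [C.idx * 2 + 14]
17. n9.env = "mu"  [terminal]
18. n10.key = true  [D₀.hot > 5]
19. n11.lab = 6  [terminal]
20. n12.env = "xk"  [terminal]
21. n10.hot = "yx"  ["yx"]
22. n10.lab = 10  [10]
23. n10.depth = true  [a.lab > 5]
24. n13.hot = 15  [D₀.hot + 9]
25. n14.env = "ym"  [terminal]
26. n15.lab = -1  [terminal]
27. n16.env = "qn"  [terminal]
28. n13.tag = -4  [D.hot + a.lab - 18]
29. n13.cnt = true  [D.hot == 15]
30. n13.val = true  [a.lab > -2]
31. n8.tag = 0  [D₀.hot - 6]
32. n8.cnt = true  [D₁.tag > -5]
33. n8.val = false  [D₀.hot > 6]
34. n17.key = true  [D.cnt == true]
35. n18.live = 16  [terminal]
36. n17.hot = "uw"  ["uw"]
37. n17.lab = 5  [g.live - 11]
38. n17.depth = true  [S.key == true]
39. n0.hot = "uuw"  ["u" ++ S₁.hot]
40. n0.lab = 26  [C.off * 3 - 19]
41. n0.depth = true  [C.idx > -5]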